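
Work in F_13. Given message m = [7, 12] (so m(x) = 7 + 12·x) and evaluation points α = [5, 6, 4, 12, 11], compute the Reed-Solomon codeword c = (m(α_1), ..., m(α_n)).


c = [2, 1, 3, 8, 9]

Message polynomial: m(x) = 7 + 12·x (mod 13).
For each evaluation point α_i, compute m(α_i) mod 13:
  α_1 = 5: Horner steps 12 → 2, so m(5) = 2.
  α_2 = 6: Horner steps 12 → 1, so m(6) = 1.
  α_3 = 4: Horner steps 12 → 3, so m(4) = 3.
  α_4 = 12: Horner steps 12 → 8, so m(12) = 8.
  α_5 = 11: Horner steps 12 → 9, so m(11) = 9.
Codeword c = [2, 1, 3, 8, 9] ∈ F_13^5.


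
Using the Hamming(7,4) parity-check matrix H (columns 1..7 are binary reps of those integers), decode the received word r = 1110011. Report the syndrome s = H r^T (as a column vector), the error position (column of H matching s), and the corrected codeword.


s = (0, 0, 1)^T, error position = 1, corrected codeword c = 0110011

Compute s = H r^T mod 2 one row at a time:
  s_1 = 0 + 0 + 1 + 1 = 2 ≡ 0 (mod 2).
  s_2 = 1 + 1 + 1 + 1 = 4 ≡ 0 (mod 2).
  s_3 = 1 + 1 + 0 + 1 = 3 ≡ 1 (mod 2).
s = (0, 0, 1)^T — this equals column 1 of H (binary 001), so error is at position 1.
Correct: flip bit 1 of r = 1110011 to get c = 0110011.


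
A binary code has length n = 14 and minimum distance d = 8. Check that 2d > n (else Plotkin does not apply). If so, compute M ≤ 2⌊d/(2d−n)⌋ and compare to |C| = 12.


Plotkin bound M ≤ 8; given |C| = 12 > bound (violated).

Check applicability: 2d = 16, n = 14.
2d − n = 2 > 0, so Plotkin applies.
Compute d/(2d−n) = 8/2 ≈ 4.0000.
⌊d/(2d−n)⌋ = 4.
Plotkin bound: M ≤ 2·4 = 8.
Given |C| = 12, check: VIOLATED.
This |C| is above the Plotkin bound, so no binary code with n = 14, d = 8 and 12 codewords exists.


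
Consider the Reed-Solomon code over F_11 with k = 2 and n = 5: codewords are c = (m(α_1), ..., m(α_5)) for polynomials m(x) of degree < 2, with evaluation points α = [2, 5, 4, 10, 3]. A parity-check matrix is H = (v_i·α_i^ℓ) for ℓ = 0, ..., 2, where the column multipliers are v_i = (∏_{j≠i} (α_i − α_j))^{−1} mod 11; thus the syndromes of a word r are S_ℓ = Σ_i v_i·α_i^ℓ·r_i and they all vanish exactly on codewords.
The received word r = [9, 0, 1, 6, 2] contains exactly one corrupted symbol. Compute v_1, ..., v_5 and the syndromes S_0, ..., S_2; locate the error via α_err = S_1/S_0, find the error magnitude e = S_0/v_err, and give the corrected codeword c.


S = (7, 3, 6), error at position 1, error magnitude e = 6, c = [3, 0, 1, 6, 2].

Step 1: column multipliers v_i = (∏_{j≠i}(α_i − α_j))^{−1} mod 11.
  i = 1 (α = 2): (2−5)(2−4)(2−10)(2−3) = (−3)·(−2)·(−8)·(−1) = 48 ≡ 4, so v_1 = 4^{−1} = 3 (mod 11).
  i = 2 (α = 5): (5−2)(5−4)(5−10)(5−3) = 3·1·(−5)·2 = −30 ≡ 3, so v_2 = 3^{−1} = 4 (mod 11).
  i = 3 (α = 4): (4−2)(4−5)(4−10)(4−3) = 2·(−1)·(−6)·1 = 12 ≡ 1, so v_3 = 1^{−1} = 1 (mod 11).
  i = 4 (α = 10): (10−2)(10−5)(10−4)(10−3) = 8·5·6·7 = 1680 ≡ 8, so v_4 = 8^{−1} = 7 (mod 11).
  i = 5 (α = 3): (3−2)(3−5)(3−4)(3−10) = 1·(−2)·(−1)·(−7) = −14 ≡ 8, so v_5 = 8^{−1} = 7 (mod 11).
  v = [3, 4, 1, 7, 7].
Step 2: syndromes of r = [9, 0, 1, 6, 2] (all sums mod 11).
  S_0 = Σ v_i r_i = 3·9 + 4·0 + 1·1 + 7·6 + 7·2 = 84 ≡ 7.
  S_1 = Σ v_i α_i r_i = 3·2·9 + 4·5·0 + 1·4·1 + 7·10·6 + 7·3·2 = 520 ≡ 3.
  α_i^2 mod 11 = [4, 3, 5, 1, 9].
  S_2 = Σ v_i α_i^2 r_i = 3·4·9 + 4·3·0 + 1·5·1 + 7·1·6 + 7·9·2 = 281 ≡ 6.
  S = (7, 3, 6) ≠ 0, so r is not a codeword (an error is present).
Step 3: locate the error. For a single error e at position i, S_ℓ = v_i·e·α_i^ℓ, so α_err = S_1/S_0.
  S_0^{−1} = 7^{−1} = 8 (mod 11), so α_err = 3·8 = 24 ≡ 2 = α_1. Error position i = 1.
  Consistency check: S_2/S_1 = 6·4 = 24 ≡ 2 = α_err ✓ (single-error assumption holds).
Step 4: error magnitude e = S_0/v_1 = S_0·∏_{j≠1}(α_1 − α_j) = 7·4 = 28 ≡ 6 (mod 11).
Step 5: correct position 1: c_1 = r_1 − e = 9 − 6 ≡ 3 (mod 11). Hence c = [3, 0, 1, 6, 2].
  Check: interpolating c through the α_i gives m(x) = 5 + 10·x (degree < 2) with m(α_i) = c_i for every i, so c is indeed a codeword.


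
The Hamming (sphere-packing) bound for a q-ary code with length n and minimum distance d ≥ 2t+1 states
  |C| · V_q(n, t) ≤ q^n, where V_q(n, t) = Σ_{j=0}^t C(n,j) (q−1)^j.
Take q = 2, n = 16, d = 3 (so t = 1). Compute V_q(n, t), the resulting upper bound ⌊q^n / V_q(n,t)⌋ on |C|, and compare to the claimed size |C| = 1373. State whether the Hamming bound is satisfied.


V_q(n, t) = 17, q^n = 65536, Hamming bound = 3855, |C| = 1373 ≤ bound (satisfied).

Step 1: Compute V_q(n, t) = Σ_{j=0}^1 C(n, j) (q−1)^j.
  j = 0: C(16,0)·(1)^0 = 1·1 = 1.
  j = 1: C(16,1)·(1)^1 = 16·1 = 16.
  V_q(n, t) = 1 + 16 = 17.
Step 2: q^n = 2^16 = 65536.
Step 3: Hamming bound ⌊q^n / V_q(n,t)⌋ = ⌊65536/17⌋ = 3855.
Step 4: Compare |C| = 1373 to 3855: satisfied.
The claimed |C| lies below the Hamming bound.


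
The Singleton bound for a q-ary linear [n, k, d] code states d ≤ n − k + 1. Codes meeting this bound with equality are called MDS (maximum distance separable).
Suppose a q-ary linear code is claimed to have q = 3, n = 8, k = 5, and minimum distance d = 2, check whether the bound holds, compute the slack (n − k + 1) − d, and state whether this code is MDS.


Singleton RHS = n − k + 1 = 4, slack = 2, bound satisfied, not MDS.

Singleton bound: d ≤ n − k + 1.
Here n = 8, k = 5, so n − k + 1 = 4.
Given d = 2, check d ≤ 4: YES.
Slack = (n − k + 1) − d = 2.
The code is NOT MDS (slack = 2 > 0).
Description: the claimed parameters are [8, 5, 2]_3; such a code would be non-MDS.


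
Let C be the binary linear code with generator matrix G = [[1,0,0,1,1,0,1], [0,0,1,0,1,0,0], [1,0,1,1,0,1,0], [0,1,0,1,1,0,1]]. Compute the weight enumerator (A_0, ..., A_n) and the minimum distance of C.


Weight distribution: A_0 = 1, A_2 = 3, A_4 = 11, A_6 = 1. Minimum distance d = 2.

Enumerate all 2^4 = 16 messages m ∈ F_2^4.
For each, compute codeword c = mG in F_2^7, then tally its weight.
  m = 0000 → c = 0000000, weight = 0.
  m = 1000 → c = 1001101, weight = 4.
  m = 0100 → c = 0010100, weight = 2.
  m = 1100 → c = 1011001, weight = 4.
  m = 0010 → c = 1011010, weight = 4.
  m = 1010 → c = 0010111, weight = 4.
  m = 0110 → c = 1001110, weight = 4.
  m = 1110 → c = 0000011, weight = 2.
  m = 0001 → c = 0101101, weight = 4.
  m = 1001 → c = 1100000, weight = 2.
  m = 0101 → c = 0111001, weight = 4.
  m = 1101 → c = 1110100, weight = 4.
  m = 0011 → c = 1110111, weight = 6.
  m = 1011 → c = 0111010, weight = 4.
  m = 0111 → c = 1100011, weight = 4.
  m = 1111 → c = 0101110, weight = 4.
Tally weights:
  weight 0: 1 codewords.
  weight 2: 3 codewords.
  weight 4: 11 codewords.
  weight 6: 1 codewords.
Minimum distance d = smallest w > 0 with A_w > 0 = 2.
Sanity: Σ A_w = 16 = 2^4 = 16 ✓.


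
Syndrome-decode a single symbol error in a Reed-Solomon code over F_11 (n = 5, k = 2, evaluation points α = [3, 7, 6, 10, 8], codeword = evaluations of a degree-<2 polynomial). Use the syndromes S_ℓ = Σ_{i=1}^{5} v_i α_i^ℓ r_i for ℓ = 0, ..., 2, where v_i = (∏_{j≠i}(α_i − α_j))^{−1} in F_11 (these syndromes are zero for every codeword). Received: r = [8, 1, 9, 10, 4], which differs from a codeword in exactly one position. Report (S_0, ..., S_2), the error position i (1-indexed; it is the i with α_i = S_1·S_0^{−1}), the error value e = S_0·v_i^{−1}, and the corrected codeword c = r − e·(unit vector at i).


S = (4, 1, 3), error at position 1, error magnitude e = 8, c = [0, 1, 9, 10, 4].

Step 1: column multipliers v_i = (∏_{j≠i}(α_i − α_j))^{−1} mod 11.
  i = 1 (α = 3): (3−7)(3−6)(3−10)(3−8) = (−4)·(−3)·(−7)·(−5) = 420 ≡ 2, so v_1 = 2^{−1} = 6 (mod 11).
  i = 2 (α = 7): (7−3)(7−6)(7−10)(7−8) = 4·1·(−3)·(−1) = 12 ≡ 1, so v_2 = 1^{−1} = 1 (mod 11).
  i = 3 (α = 6): (6−3)(6−7)(6−10)(6−8) = 3·(−1)·(−4)·(−2) = −24 ≡ 9, so v_3 = 9^{−1} = 5 (mod 11).
  i = 4 (α = 10): (10−3)(10−7)(10−6)(10−8) = 7·3·4·2 = 168 ≡ 3, so v_4 = 3^{−1} = 4 (mod 11).
  i = 5 (α = 8): (8−3)(8−7)(8−6)(8−10) = 5·1·2·(−2) = −20 ≡ 2, so v_5 = 2^{−1} = 6 (mod 11).
  v = [6, 1, 5, 4, 6].
Step 2: syndromes of r = [8, 1, 9, 10, 4] (all sums mod 11).
  S_0 = Σ v_i r_i = 6·8 + 1·1 + 5·9 + 4·10 + 6·4 = 158 ≡ 4.
  S_1 = Σ v_i α_i r_i = 6·3·8 + 1·7·1 + 5·6·9 + 4·10·10 + 6·8·4 = 1013 ≡ 1.
  α_i^2 mod 11 = [9, 5, 3, 1, 9].
  S_2 = Σ v_i α_i^2 r_i = 6·9·8 + 1·5·1 + 5·3·9 + 4·1·10 + 6·9·4 = 828 ≡ 3.
  S = (4, 1, 3) ≠ 0, so r is not a codeword (an error is present).
Step 3: locate the error. For a single error e at position i, S_ℓ = v_i·e·α_i^ℓ, so α_err = S_1/S_0.
  S_0^{−1} = 4^{−1} = 3 (mod 11), so α_err = 1·3 = 3 ≡ 3 = α_1. Error position i = 1.
  Consistency check: S_2/S_1 = 3·1 = 3 ≡ 3 = α_err ✓ (single-error assumption holds).
Step 4: error magnitude e = S_0/v_1 = S_0·∏_{j≠1}(α_1 − α_j) = 4·2 = 8 ≡ 8 (mod 11).
Step 5: correct position 1: c_1 = r_1 − e = 8 − 8 ≡ 0 (mod 11). Hence c = [0, 1, 9, 10, 4].
  Check: interpolating c through the α_i gives m(x) = 2 + 3·x (degree < 2) with m(α_i) = c_i for every i, so c is indeed a codeword.


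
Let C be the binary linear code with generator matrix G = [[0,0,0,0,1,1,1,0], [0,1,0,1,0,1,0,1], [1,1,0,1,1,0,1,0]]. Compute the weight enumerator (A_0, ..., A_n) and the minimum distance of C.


Weight distribution: A_0 = 1, A_2 = 1, A_3 = 1, A_4 = 2, A_5 = 3. Minimum distance d = 2.

Enumerate all 2^3 = 8 messages m ∈ F_2^3.
For each, compute codeword c = mG in F_2^8, then tally its weight.
  m = 000 → c = 00000000, weight = 0.
  m = 100 → c = 00001110, weight = 3.
  m = 010 → c = 01010101, weight = 4.
  m = 110 → c = 01011011, weight = 5.
  m = 001 → c = 11011010, weight = 5.
  m = 101 → c = 11010100, weight = 4.
  m = 011 → c = 10001111, weight = 5.
  m = 111 → c = 10000001, weight = 2.
Tally weights:
  weight 0: 1 codewords.
  weight 2: 1 codewords.
  weight 3: 1 codewords.
  weight 4: 2 codewords.
  weight 5: 3 codewords.
Minimum distance d = smallest w > 0 with A_w > 0 = 2.
Sanity: Σ A_w = 8 = 2^3 = 8 ✓.


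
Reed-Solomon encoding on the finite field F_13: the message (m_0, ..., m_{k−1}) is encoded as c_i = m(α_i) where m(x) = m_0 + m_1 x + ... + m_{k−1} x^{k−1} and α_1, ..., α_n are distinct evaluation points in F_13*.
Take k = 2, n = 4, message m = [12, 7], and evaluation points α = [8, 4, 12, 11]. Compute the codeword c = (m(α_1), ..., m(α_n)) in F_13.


c = [3, 1, 5, 11]

Message polynomial: m(x) = 12 + 7·x (mod 13).
For each evaluation point α_i, compute m(α_i) mod 13:
  α_1 = 8: Horner steps 7 → 3, so m(8) = 3.
  α_2 = 4: Horner steps 7 → 1, so m(4) = 1.
  α_3 = 12: Horner steps 7 → 5, so m(12) = 5.
  α_4 = 11: Horner steps 7 → 11, so m(11) = 11.
Codeword c = [3, 1, 5, 11] ∈ F_13^4.


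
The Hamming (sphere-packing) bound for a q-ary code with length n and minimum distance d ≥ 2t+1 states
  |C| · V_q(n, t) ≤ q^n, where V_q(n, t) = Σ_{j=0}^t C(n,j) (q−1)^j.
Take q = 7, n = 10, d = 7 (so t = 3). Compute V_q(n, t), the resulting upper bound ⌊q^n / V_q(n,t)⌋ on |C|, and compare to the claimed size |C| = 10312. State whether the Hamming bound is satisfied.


V_q(n, t) = 27601, q^n = 282475249, Hamming bound = 10234, |C| = 10312 > bound (violated).

Step 1: Compute V_q(n, t) = Σ_{j=0}^3 C(n, j) (q−1)^j.
  j = 0: C(10,0)·(6)^0 = 1·1 = 1.
  j = 1: C(10,1)·(6)^1 = 10·6 = 60.
  j = 2: C(10,2)·(6)^2 = 45·36 = 1620.
  j = 3: C(10,3)·(6)^3 = 120·216 = 25920.
  V_q(n, t) = 1 + 60 + 1620 + 25920 = 27601.
Step 2: q^n = 7^10 = 282475249.
Step 3: Hamming bound ⌊q^n / V_q(n,t)⌋ = ⌊282475249/27601⌋ = 10234.
Step 4: Compare |C| = 10312 to 10234: violated.
The claimed |C| lies above the Hamming bound, so no 7-ary code of length 10 with d ≥ 7 can have 10312 codewords.


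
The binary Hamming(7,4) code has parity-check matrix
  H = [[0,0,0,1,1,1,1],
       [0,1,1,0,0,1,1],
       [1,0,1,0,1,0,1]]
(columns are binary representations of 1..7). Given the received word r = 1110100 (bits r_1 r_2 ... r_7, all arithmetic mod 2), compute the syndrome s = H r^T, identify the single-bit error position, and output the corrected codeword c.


s = (1, 0, 1)^T, error position = 5, corrected codeword c = 1110000

Compute s = H r^T mod 2 one row at a time:
  s_1 = 0 + 1 + 0 + 0 = 1 ≡ 1 (mod 2).
  s_2 = 1 + 1 + 0 + 0 = 2 ≡ 0 (mod 2).
  s_3 = 1 + 1 + 1 + 0 = 3 ≡ 1 (mod 2).
s = (1, 0, 1)^T — this equals column 5 of H (binary 101), so error is at position 5.
Correct: flip bit 5 of r = 1110100 to get c = 1110000.


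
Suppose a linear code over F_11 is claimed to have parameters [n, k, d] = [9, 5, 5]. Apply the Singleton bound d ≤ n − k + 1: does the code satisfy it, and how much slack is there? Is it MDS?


Singleton RHS = n − k + 1 = 5, slack = 0, bound satisfied, MDS.

Singleton bound: d ≤ n − k + 1.
Here n = 9, k = 5, so n − k + 1 = 5.
Given d = 5, check d ≤ 5: YES.
Slack = (n − k + 1) − d = 0.
The code is MDS (slack = 0).
Description: the claimed parameters are [9, 5, 5]_11; such a code would be MDS (meets Singleton bound).


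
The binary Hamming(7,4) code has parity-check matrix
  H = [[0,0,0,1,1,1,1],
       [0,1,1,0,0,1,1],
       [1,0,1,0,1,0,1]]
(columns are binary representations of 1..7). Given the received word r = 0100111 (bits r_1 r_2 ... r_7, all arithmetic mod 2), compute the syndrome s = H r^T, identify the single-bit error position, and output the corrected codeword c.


s = (1, 1, 0)^T, error position = 6, corrected codeword c = 0100101

Compute s = H r^T mod 2 one row at a time:
  s_1 = 0 + 1 + 1 + 1 = 3 ≡ 1 (mod 2).
  s_2 = 1 + 0 + 1 + 1 = 3 ≡ 1 (mod 2).
  s_3 = 0 + 0 + 1 + 1 = 2 ≡ 0 (mod 2).
s = (1, 1, 0)^T — this equals column 6 of H (binary 110), so error is at position 6.
Correct: flip bit 6 of r = 0100111 to get c = 0100101.


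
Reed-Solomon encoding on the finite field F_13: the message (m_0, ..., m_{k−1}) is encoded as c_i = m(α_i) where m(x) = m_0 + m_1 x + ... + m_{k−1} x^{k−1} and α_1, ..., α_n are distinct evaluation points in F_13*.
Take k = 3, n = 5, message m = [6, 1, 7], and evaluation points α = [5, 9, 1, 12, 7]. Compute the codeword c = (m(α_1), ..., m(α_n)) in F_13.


c = [4, 10, 1, 12, 5]

Message polynomial: m(x) = 6 + 1·x + 7·x^2 (mod 13).
For each evaluation point α_i, compute m(α_i) mod 13:
  α_1 = 5: Horner steps 7 → 10 → 4, so m(5) = 4.
  α_2 = 9: Horner steps 7 → 12 → 10, so m(9) = 10.
  α_3 = 1: Horner steps 7 → 8 → 1, so m(1) = 1.
  α_4 = 12: Horner steps 7 → 7 → 12, so m(12) = 12.
  α_5 = 7: Horner steps 7 → 11 → 5, so m(7) = 5.
Codeword c = [4, 10, 1, 12, 5] ∈ F_13^5.


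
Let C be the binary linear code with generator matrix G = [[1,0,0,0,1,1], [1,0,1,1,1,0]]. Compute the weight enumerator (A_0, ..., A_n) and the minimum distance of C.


Weight distribution: A_0 = 1, A_3 = 2, A_4 = 1. Minimum distance d = 3.

Enumerate all 2^2 = 4 messages m ∈ F_2^2.
For each, compute codeword c = mG in F_2^6, then tally its weight.
  m = 00 → c = 000000, weight = 0.
  m = 10 → c = 100011, weight = 3.
  m = 01 → c = 101110, weight = 4.
  m = 11 → c = 001101, weight = 3.
Tally weights:
  weight 0: 1 codewords.
  weight 3: 2 codewords.
  weight 4: 1 codewords.
Minimum distance d = smallest w > 0 with A_w > 0 = 3.
Sanity: Σ A_w = 4 = 2^2 = 4 ✓.


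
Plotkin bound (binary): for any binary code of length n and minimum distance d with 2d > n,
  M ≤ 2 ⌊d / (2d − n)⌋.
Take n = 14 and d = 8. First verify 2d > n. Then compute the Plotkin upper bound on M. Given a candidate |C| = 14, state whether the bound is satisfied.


Plotkin bound M ≤ 8; given |C| = 14 > bound (violated).

Check applicability: 2d = 16, n = 14.
2d − n = 2 > 0, so Plotkin applies.
Compute d/(2d−n) = 8/2 ≈ 4.0000.
⌊d/(2d−n)⌋ = 4.
Plotkin bound: M ≤ 2·4 = 8.
Given |C| = 14, check: VIOLATED.
This |C| is above the Plotkin bound, so no binary code with n = 14, d = 8 and 14 codewords exists.


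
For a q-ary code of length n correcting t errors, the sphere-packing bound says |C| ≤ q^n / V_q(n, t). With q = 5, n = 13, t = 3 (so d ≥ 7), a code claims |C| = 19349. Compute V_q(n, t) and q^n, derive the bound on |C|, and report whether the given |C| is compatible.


V_q(n, t) = 19605, q^n = 1220703125, Hamming bound = 62264, |C| = 19349 ≤ bound (satisfied).

Step 1: Compute V_q(n, t) = Σ_{j=0}^3 C(n, j) (q−1)^j.
  j = 0: C(13,0)·(4)^0 = 1·1 = 1.
  j = 1: C(13,1)·(4)^1 = 13·4 = 52.
  j = 2: C(13,2)·(4)^2 = 78·16 = 1248.
  j = 3: C(13,3)·(4)^3 = 286·64 = 18304.
  V_q(n, t) = 1 + 52 + 1248 + 18304 = 19605.
Step 2: q^n = 5^13 = 1220703125.
Step 3: Hamming bound ⌊q^n / V_q(n,t)⌋ = ⌊1220703125/19605⌋ = 62264.
Step 4: Compare |C| = 19349 to 62264: satisfied.
The claimed |C| lies below the Hamming bound.


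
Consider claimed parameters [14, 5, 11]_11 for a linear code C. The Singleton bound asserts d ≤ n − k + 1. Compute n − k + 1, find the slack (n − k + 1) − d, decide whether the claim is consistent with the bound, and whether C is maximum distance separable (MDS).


Singleton RHS = n − k + 1 = 10, slack = -1, bound violated (no such code; not MDS).

Singleton bound: d ≤ n − k + 1.
Here n = 14, k = 5, so n − k + 1 = 10.
Given d = 11, check d ≤ 10: NO.
Slack = (n − k + 1) − d = -1.
The slack is negative: d = 11 exceeds n − k + 1 = 10 by 1, so the Singleton bound is violated and no linear [14, 5, 11]_11 code can exist. In particular it is not MDS (MDS requires d = n − k + 1 exactly).
Description: the claimed parameters are [14, 5, 11]_11; such a code would be impossible (violates the Singleton bound).


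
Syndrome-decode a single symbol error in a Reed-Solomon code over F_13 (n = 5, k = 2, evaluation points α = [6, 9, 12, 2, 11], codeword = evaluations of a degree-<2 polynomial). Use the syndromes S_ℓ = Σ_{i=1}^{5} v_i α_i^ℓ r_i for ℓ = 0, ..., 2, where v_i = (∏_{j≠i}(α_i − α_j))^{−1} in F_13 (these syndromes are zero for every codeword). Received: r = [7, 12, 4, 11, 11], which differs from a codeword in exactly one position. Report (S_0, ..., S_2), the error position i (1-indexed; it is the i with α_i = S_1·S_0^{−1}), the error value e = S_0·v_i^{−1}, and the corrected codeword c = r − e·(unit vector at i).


S = (12, 11, 9), error at position 4, error magnitude e = 2, c = [7, 12, 4, 9, 11].

Step 1: column multipliers v_i = (∏_{j≠i}(α_i − α_j))^{−1} mod 13.
  i = 1 (α = 6): (6−9)(6−12)(6−2)(6−11) = (−3)·(−6)·4·(−5) = −360 ≡ 4, so v_1 = 4^{−1} = 10 (mod 13).
  i = 2 (α = 9): (9−6)(9−12)(9−2)(9−11) = 3·(−3)·7·(−2) = 126 ≡ 9, so v_2 = 9^{−1} = 3 (mod 13).
  i = 3 (α = 12): (12−6)(12−9)(12−2)(12−11) = 6·3·10·1 = 180 ≡ 11, so v_3 = 11^{−1} = 6 (mod 13).
  i = 4 (α = 2): (2−6)(2−9)(2−12)(2−11) = (−4)·(−7)·(−10)·(−9) = 2520 ≡ 11, so v_4 = 11^{−1} = 6 (mod 13).
  i = 5 (α = 11): (11−6)(11−9)(11−12)(11−2) = 5·2·(−1)·9 = −90 ≡ 1, so v_5 = 1^{−1} = 1 (mod 13).
  v = [10, 3, 6, 6, 1].
Step 2: syndromes of r = [7, 12, 4, 11, 11] (all sums mod 13).
  S_0 = Σ v_i r_i = 10·7 + 3·12 + 6·4 + 6·11 + 1·11 = 207 ≡ 12.
  S_1 = Σ v_i α_i r_i = 10·6·7 + 3·9·12 + 6·12·4 + 6·2·11 + 1·11·11 = 1285 ≡ 11.
  α_i^2 mod 13 = [10, 3, 1, 4, 4].
  S_2 = Σ v_i α_i^2 r_i = 10·10·7 + 3·3·12 + 6·1·4 + 6·4·11 + 1·4·11 = 1140 ≡ 9.
  S = (12, 11, 9) ≠ 0, so r is not a codeword (an error is present).
Step 3: locate the error. For a single error e at position i, S_ℓ = v_i·e·α_i^ℓ, so α_err = S_1/S_0.
  S_0^{−1} = 12^{−1} = 12 (mod 13), so α_err = 11·12 = 132 ≡ 2 = α_4. Error position i = 4.
  Consistency check: S_2/S_1 = 9·6 = 54 ≡ 2 = α_err ✓ (single-error assumption holds).
Step 4: error magnitude e = S_0/v_4 = S_0·∏_{j≠4}(α_4 − α_j) = 12·11 = 132 ≡ 2 (mod 13).
Step 5: correct position 4: c_4 = r_4 − e = 11 − 2 ≡ 9 (mod 13). Hence c = [7, 12, 4, 9, 11].
  Check: interpolating c through the α_i gives m(x) = 10 + 6·x (degree < 2) with m(α_i) = c_i for every i, so c is indeed a codeword.


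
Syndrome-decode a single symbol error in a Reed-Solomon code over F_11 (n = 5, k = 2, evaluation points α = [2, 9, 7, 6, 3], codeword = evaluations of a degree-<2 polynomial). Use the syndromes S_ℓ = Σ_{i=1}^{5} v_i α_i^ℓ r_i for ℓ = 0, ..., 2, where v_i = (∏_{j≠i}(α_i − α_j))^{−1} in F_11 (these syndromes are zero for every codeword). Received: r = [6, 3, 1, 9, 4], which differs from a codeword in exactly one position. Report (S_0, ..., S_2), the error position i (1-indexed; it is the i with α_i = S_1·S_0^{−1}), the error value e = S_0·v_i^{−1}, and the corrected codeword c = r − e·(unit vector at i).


S = (4, 6, 9), error at position 3, error magnitude e = 5, c = [6, 3, 7, 9, 4].

Step 1: column multipliers v_i = (∏_{j≠i}(α_i − α_j))^{−1} mod 11.
  i = 1 (α = 2): (2−9)(2−7)(2−6)(2−3) = (−7)·(−5)·(−4)·(−1) = 140 ≡ 8, so v_1 = 8^{−1} = 7 (mod 11).
  i = 2 (α = 9): (9−2)(9−7)(9−6)(9−3) = 7·2·3·6 = 252 ≡ 10, so v_2 = 10^{−1} = 10 (mod 11).
  i = 3 (α = 7): (7−2)(7−9)(7−6)(7−3) = 5·(−2)·1·4 = −40 ≡ 4, so v_3 = 4^{−1} = 3 (mod 11).
  i = 4 (α = 6): (6−2)(6−9)(6−7)(6−3) = 4·(−3)·(−1)·3 = 36 ≡ 3, so v_4 = 3^{−1} = 4 (mod 11).
  i = 5 (α = 3): (3−2)(3−9)(3−7)(3−6) = 1·(−6)·(−4)·(−3) = −72 ≡ 5, so v_5 = 5^{−1} = 9 (mod 11).
  v = [7, 10, 3, 4, 9].
Step 2: syndromes of r = [6, 3, 1, 9, 4] (all sums mod 11).
  S_0 = Σ v_i r_i = 7·6 + 10·3 + 3·1 + 4·9 + 9·4 = 147 ≡ 4.
  S_1 = Σ v_i α_i r_i = 7·2·6 + 10·9·3 + 3·7·1 + 4·6·9 + 9·3·4 = 699 ≡ 6.
  α_i^2 mod 11 = [4, 4, 5, 3, 9].
  S_2 = Σ v_i α_i^2 r_i = 7·4·6 + 10·4·3 + 3·5·1 + 4·3·9 + 9·9·4 = 735 ≡ 9.
  S = (4, 6, 9) ≠ 0, so r is not a codeword (an error is present).
Step 3: locate the error. For a single error e at position i, S_ℓ = v_i·e·α_i^ℓ, so α_err = S_1/S_0.
  S_0^{−1} = 4^{−1} = 3 (mod 11), so α_err = 6·3 = 18 ≡ 7 = α_3. Error position i = 3.
  Consistency check: S_2/S_1 = 9·2 = 18 ≡ 7 = α_err ✓ (single-error assumption holds).
Step 4: error magnitude e = S_0/v_3 = S_0·∏_{j≠3}(α_3 − α_j) = 4·4 = 16 ≡ 5 (mod 11).
Step 5: correct position 3: c_3 = r_3 − e = 1 − 5 ≡ 7 (mod 11). Hence c = [6, 3, 7, 9, 4].
  Check: interpolating c through the α_i gives m(x) = 10 + 9·x (degree < 2) with m(α_i) = c_i for every i, so c is indeed a codeword.


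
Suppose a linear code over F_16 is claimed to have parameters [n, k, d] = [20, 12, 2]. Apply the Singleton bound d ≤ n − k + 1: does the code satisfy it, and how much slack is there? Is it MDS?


Singleton RHS = n − k + 1 = 9, slack = 7, bound satisfied, not MDS.

Singleton bound: d ≤ n − k + 1.
Here n = 20, k = 12, so n − k + 1 = 9.
Given d = 2, check d ≤ 9: YES.
Slack = (n − k + 1) − d = 7.
The code is NOT MDS (slack = 7 > 0).
Description: the claimed parameters are [20, 12, 2]_16; such a code would be non-MDS.


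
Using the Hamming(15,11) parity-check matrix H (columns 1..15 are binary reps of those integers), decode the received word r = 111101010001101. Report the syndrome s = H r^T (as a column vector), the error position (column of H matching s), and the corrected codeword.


s = (0, 1, 0, 0)^T, error position = 4, corrected codeword c = 111001010001101

Compute s = H r^T mod 2 one row at a time:
  s_1 = 1 + 0 + 0 + 0 + 1 + 1 + 0 + 1 = 4 ≡ 0 (mod 2).
  s_2 = 1 + 0 + 1 + 0 + 1 + 1 + 0 + 1 = 5 ≡ 1 (mod 2).
  s_3 = 1 + 1 + 1 + 0 + 0 + 0 + 0 + 1 = 4 ≡ 0 (mod 2).
  s_4 = 1 + 1 + 0 + 0 + 0 + 0 + 1 + 1 = 4 ≡ 0 (mod 2).
s = (0, 1, 0, 0)^T — this equals column 4 of H (binary 0100), so error is at position 4.
Correct: flip bit 4 of r = 111101010001101 to get c = 111001010001101.


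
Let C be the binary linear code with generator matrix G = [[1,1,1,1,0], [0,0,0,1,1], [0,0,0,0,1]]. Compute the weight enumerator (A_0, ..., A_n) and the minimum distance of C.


Weight distribution: A_0 = 1, A_1 = 2, A_2 = 1, A_3 = 1, A_4 = 2, A_5 = 1. Minimum distance d = 1.

Enumerate all 2^3 = 8 messages m ∈ F_2^3.
For each, compute codeword c = mG in F_2^5, then tally its weight.
  m = 000 → c = 00000, weight = 0.
  m = 100 → c = 11110, weight = 4.
  m = 010 → c = 00011, weight = 2.
  m = 110 → c = 11101, weight = 4.
  m = 001 → c = 00001, weight = 1.
  m = 101 → c = 11111, weight = 5.
  m = 011 → c = 00010, weight = 1.
  m = 111 → c = 11100, weight = 3.
Tally weights:
  weight 0: 1 codewords.
  weight 1: 2 codewords.
  weight 2: 1 codewords.
  weight 3: 1 codewords.
  weight 4: 2 codewords.
  weight 5: 1 codewords.
Minimum distance d = smallest w > 0 with A_w > 0 = 1.
Sanity: Σ A_w = 8 = 2^3 = 8 ✓.


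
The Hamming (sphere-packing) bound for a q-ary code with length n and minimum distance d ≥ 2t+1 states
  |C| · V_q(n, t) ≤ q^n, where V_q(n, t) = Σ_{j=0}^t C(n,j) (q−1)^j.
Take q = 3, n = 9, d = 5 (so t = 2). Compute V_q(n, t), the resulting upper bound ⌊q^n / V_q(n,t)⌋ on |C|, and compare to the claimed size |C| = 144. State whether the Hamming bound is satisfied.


V_q(n, t) = 163, q^n = 19683, Hamming bound = 120, |C| = 144 > bound (violated).

Step 1: Compute V_q(n, t) = Σ_{j=0}^2 C(n, j) (q−1)^j.
  j = 0: C(9,0)·(2)^0 = 1·1 = 1.
  j = 1: C(9,1)·(2)^1 = 9·2 = 18.
  j = 2: C(9,2)·(2)^2 = 36·4 = 144.
  V_q(n, t) = 1 + 18 + 144 = 163.
Step 2: q^n = 3^9 = 19683.
Step 3: Hamming bound ⌊q^n / V_q(n,t)⌋ = ⌊19683/163⌋ = 120.
Step 4: Compare |C| = 144 to 120: violated.
The claimed |C| lies above the Hamming bound, so no 3-ary code of length 9 with d ≥ 5 can have 144 codewords.


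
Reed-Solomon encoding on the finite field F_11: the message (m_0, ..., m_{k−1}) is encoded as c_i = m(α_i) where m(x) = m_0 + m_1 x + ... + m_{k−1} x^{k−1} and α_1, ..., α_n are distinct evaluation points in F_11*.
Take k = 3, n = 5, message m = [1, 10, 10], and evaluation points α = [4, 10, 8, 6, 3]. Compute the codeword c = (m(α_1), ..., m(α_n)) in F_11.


c = [3, 1, 6, 3, 0]

Message polynomial: m(x) = 1 + 10·x + 10·x^2 (mod 11).
For each evaluation point α_i, compute m(α_i) mod 11:
  α_1 = 4: Horner steps 10 → 6 → 3, so m(4) = 3.
  α_2 = 10: Horner steps 10 → 0 → 1, so m(10) = 1.
  α_3 = 8: Horner steps 10 → 2 → 6, so m(8) = 6.
  α_4 = 6: Horner steps 10 → 4 → 3, so m(6) = 3.
  α_5 = 3: Horner steps 10 → 7 → 0, so m(3) = 0.
Codeword c = [3, 1, 6, 3, 0] ∈ F_11^5.


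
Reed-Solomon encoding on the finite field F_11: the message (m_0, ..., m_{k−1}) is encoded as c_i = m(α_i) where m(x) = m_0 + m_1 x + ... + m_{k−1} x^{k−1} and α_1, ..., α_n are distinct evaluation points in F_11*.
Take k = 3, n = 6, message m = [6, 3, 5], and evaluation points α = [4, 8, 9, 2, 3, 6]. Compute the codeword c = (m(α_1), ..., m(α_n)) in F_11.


c = [10, 9, 9, 10, 5, 6]

Message polynomial: m(x) = 6 + 3·x + 5·x^2 (mod 11).
For each evaluation point α_i, compute m(α_i) mod 11:
  α_1 = 4: Horner steps 5 → 1 → 10, so m(4) = 10.
  α_2 = 8: Horner steps 5 → 10 → 9, so m(8) = 9.
  α_3 = 9: Horner steps 5 → 4 → 9, so m(9) = 9.
  α_4 = 2: Horner steps 5 → 2 → 10, so m(2) = 10.
  α_5 = 3: Horner steps 5 → 7 → 5, so m(3) = 5.
  α_6 = 6: Horner steps 5 → 0 → 6, so m(6) = 6.
Codeword c = [10, 9, 9, 10, 5, 6] ∈ F_11^6.


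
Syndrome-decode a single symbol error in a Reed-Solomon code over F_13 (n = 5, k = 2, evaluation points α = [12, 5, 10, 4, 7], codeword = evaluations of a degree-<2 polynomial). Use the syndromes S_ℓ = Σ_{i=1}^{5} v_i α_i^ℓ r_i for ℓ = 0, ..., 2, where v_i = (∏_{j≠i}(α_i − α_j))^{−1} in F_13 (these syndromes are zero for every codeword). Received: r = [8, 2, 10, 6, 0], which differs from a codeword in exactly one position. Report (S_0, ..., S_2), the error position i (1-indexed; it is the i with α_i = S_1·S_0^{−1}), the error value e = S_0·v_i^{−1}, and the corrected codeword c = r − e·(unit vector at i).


S = (3, 12, 9), error at position 4, error magnitude e = 3, c = [8, 2, 10, 3, 0].

Step 1: column multipliers v_i = (∏_{j≠i}(α_i − α_j))^{−1} mod 13.
  i = 1 (α = 12): (12−5)(12−10)(12−4)(12−7) = 7·2·8·5 = 560 ≡ 1, so v_1 = 1^{−1} = 1 (mod 13).
  i = 2 (α = 5): (5−12)(5−10)(5−4)(5−7) = (−7)·(−5)·1·(−2) = −70 ≡ 8, so v_2 = 8^{−1} = 5 (mod 13).
  i = 3 (α = 10): (10−12)(10−5)(10−4)(10−7) = (−2)·5·6·3 = −180 ≡ 2, so v_3 = 2^{−1} = 7 (mod 13).
  i = 4 (α = 4): (4−12)(4−5)(4−10)(4−7) = (−8)·(−1)·(−6)·(−3) = 144 ≡ 1, so v_4 = 1^{−1} = 1 (mod 13).
  i = 5 (α = 7): (7−12)(7−5)(7−10)(7−4) = (−5)·2·(−3)·3 = 90 ≡ 12, so v_5 = 12^{−1} = 12 (mod 13).
  v = [1, 5, 7, 1, 12].
Step 2: syndromes of r = [8, 2, 10, 6, 0] (all sums mod 13).
  S_0 = Σ v_i r_i = 1·8 + 5·2 + 7·10 + 1·6 + 12·0 = 94 ≡ 3.
  S_1 = Σ v_i α_i r_i = 1·12·8 + 5·5·2 + 7·10·10 + 1·4·6 + 12·7·0 = 870 ≡ 12.
  α_i^2 mod 13 = [1, 12, 9, 3, 10].
  S_2 = Σ v_i α_i^2 r_i = 1·1·8 + 5·12·2 + 7·9·10 + 1·3·6 + 12·10·0 = 776 ≡ 9.
  S = (3, 12, 9) ≠ 0, so r is not a codeword (an error is present).
Step 3: locate the error. For a single error e at position i, S_ℓ = v_i·e·α_i^ℓ, so α_err = S_1/S_0.
  S_0^{−1} = 3^{−1} = 9 (mod 13), so α_err = 12·9 = 108 ≡ 4 = α_4. Error position i = 4.
  Consistency check: S_2/S_1 = 9·12 = 108 ≡ 4 = α_err ✓ (single-error assumption holds).
Step 4: error magnitude e = S_0/v_4 = S_0·∏_{j≠4}(α_4 − α_j) = 3·1 = 3 ≡ 3 (mod 13).
Step 5: correct position 4: c_4 = r_4 − e = 6 − 3 ≡ 3 (mod 13). Hence c = [8, 2, 10, 3, 0].
  Check: interpolating c through the α_i gives m(x) = 7 + 12·x (degree < 2) with m(α_i) = c_i for every i, so c is indeed a codeword.


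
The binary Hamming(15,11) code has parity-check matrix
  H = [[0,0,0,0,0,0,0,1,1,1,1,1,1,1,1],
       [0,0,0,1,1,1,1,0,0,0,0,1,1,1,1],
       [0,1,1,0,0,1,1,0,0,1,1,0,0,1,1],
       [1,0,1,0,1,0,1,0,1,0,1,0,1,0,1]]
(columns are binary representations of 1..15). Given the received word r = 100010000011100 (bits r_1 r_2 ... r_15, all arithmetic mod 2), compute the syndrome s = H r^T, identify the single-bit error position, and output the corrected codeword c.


s = (1, 1, 1, 0)^T, error position = 14, corrected codeword c = 100010000011110

Compute s = H r^T mod 2 one row at a time:
  s_1 = 0 + 0 + 0 + 1 + 1 + 1 + 0 + 0 = 3 ≡ 1 (mod 2).
  s_2 = 0 + 1 + 0 + 0 + 1 + 1 + 0 + 0 = 3 ≡ 1 (mod 2).
  s_3 = 0 + 0 + 0 + 0 + 0 + 1 + 0 + 0 = 1 ≡ 1 (mod 2).
  s_4 = 1 + 0 + 1 + 0 + 0 + 1 + 1 + 0 = 4 ≡ 0 (mod 2).
s = (1, 1, 1, 0)^T — this equals column 14 of H (binary 1110), so error is at position 14.
Correct: flip bit 14 of r = 100010000011100 to get c = 100010000011110.


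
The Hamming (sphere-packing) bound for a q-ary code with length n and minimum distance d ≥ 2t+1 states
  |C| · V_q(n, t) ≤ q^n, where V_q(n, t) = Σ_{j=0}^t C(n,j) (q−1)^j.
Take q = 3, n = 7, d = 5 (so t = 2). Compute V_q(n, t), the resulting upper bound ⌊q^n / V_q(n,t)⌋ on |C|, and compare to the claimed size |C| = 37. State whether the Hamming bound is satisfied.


V_q(n, t) = 99, q^n = 2187, Hamming bound = 22, |C| = 37 > bound (violated).

Step 1: Compute V_q(n, t) = Σ_{j=0}^2 C(n, j) (q−1)^j.
  j = 0: C(7,0)·(2)^0 = 1·1 = 1.
  j = 1: C(7,1)·(2)^1 = 7·2 = 14.
  j = 2: C(7,2)·(2)^2 = 21·4 = 84.
  V_q(n, t) = 1 + 14 + 84 = 99.
Step 2: q^n = 3^7 = 2187.
Step 3: Hamming bound ⌊q^n / V_q(n,t)⌋ = ⌊2187/99⌋ = 22.
Step 4: Compare |C| = 37 to 22: violated.
The claimed |C| lies above the Hamming bound, so no 3-ary code of length 7 with d ≥ 5 can have 37 codewords.


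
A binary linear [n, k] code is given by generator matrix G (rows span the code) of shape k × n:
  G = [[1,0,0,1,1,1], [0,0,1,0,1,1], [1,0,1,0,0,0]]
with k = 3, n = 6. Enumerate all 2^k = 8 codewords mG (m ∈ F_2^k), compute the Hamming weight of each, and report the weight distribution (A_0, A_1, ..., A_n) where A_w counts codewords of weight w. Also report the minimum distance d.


Weight distribution: A_0 = 1, A_1 = 1, A_2 = 1, A_3 = 3, A_4 = 2. Minimum distance d = 1.

Enumerate all 2^3 = 8 messages m ∈ F_2^3.
For each, compute codeword c = mG in F_2^6, then tally its weight.
  m = 000 → c = 000000, weight = 0.
  m = 100 → c = 100111, weight = 4.
  m = 010 → c = 001011, weight = 3.
  m = 110 → c = 101100, weight = 3.
  m = 001 → c = 101000, weight = 2.
  m = 101 → c = 001111, weight = 4.
  m = 011 → c = 100011, weight = 3.
  m = 111 → c = 000100, weight = 1.
Tally weights:
  weight 0: 1 codewords.
  weight 1: 1 codewords.
  weight 2: 1 codewords.
  weight 3: 3 codewords.
  weight 4: 2 codewords.
Minimum distance d = smallest w > 0 with A_w > 0 = 1.
Sanity: Σ A_w = 8 = 2^3 = 8 ✓.


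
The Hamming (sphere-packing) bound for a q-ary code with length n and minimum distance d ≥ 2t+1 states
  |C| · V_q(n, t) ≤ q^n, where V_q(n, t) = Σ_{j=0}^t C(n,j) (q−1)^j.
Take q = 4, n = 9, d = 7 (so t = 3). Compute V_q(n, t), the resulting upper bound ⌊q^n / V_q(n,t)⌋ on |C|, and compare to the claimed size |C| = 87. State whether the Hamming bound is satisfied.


V_q(n, t) = 2620, q^n = 262144, Hamming bound = 100, |C| = 87 ≤ bound (satisfied).

Step 1: Compute V_q(n, t) = Σ_{j=0}^3 C(n, j) (q−1)^j.
  j = 0: C(9,0)·(3)^0 = 1·1 = 1.
  j = 1: C(9,1)·(3)^1 = 9·3 = 27.
  j = 2: C(9,2)·(3)^2 = 36·9 = 324.
  j = 3: C(9,3)·(3)^3 = 84·27 = 2268.
  V_q(n, t) = 1 + 27 + 324 + 2268 = 2620.
Step 2: q^n = 4^9 = 262144.
Step 3: Hamming bound ⌊q^n / V_q(n,t)⌋ = ⌊262144/2620⌋ = 100.
Step 4: Compare |C| = 87 to 100: satisfied.
The claimed |C| lies below the Hamming bound.


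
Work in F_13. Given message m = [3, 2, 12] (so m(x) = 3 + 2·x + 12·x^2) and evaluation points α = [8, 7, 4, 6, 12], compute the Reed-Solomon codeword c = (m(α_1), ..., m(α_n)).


c = [7, 7, 8, 5, 0]

Message polynomial: m(x) = 3 + 2·x + 12·x^2 (mod 13).
For each evaluation point α_i, compute m(α_i) mod 13:
  α_1 = 8: Horner steps 12 → 7 → 7, so m(8) = 7.
  α_2 = 7: Horner steps 12 → 8 → 7, so m(7) = 7.
  α_3 = 4: Horner steps 12 → 11 → 8, so m(4) = 8.
  α_4 = 6: Horner steps 12 → 9 → 5, so m(6) = 5.
  α_5 = 12: Horner steps 12 → 3 → 0, so m(12) = 0.
Codeword c = [7, 7, 8, 5, 0] ∈ F_13^5.


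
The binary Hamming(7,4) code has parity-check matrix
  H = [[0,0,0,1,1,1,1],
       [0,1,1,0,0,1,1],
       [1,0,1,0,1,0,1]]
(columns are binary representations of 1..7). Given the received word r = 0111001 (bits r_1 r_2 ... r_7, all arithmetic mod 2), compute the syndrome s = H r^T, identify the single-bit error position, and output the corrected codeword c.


s = (0, 1, 0)^T, error position = 2, corrected codeword c = 0011001

Compute s = H r^T mod 2 one row at a time:
  s_1 = 1 + 0 + 0 + 1 = 2 ≡ 0 (mod 2).
  s_2 = 1 + 1 + 0 + 1 = 3 ≡ 1 (mod 2).
  s_3 = 0 + 1 + 0 + 1 = 2 ≡ 0 (mod 2).
s = (0, 1, 0)^T — this equals column 2 of H (binary 010), so error is at position 2.
Correct: flip bit 2 of r = 0111001 to get c = 0011001.


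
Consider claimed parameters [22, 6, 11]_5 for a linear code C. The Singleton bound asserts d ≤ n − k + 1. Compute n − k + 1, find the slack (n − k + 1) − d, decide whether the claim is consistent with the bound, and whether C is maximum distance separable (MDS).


Singleton RHS = n − k + 1 = 17, slack = 6, bound satisfied, not MDS.

Singleton bound: d ≤ n − k + 1.
Here n = 22, k = 6, so n − k + 1 = 17.
Given d = 11, check d ≤ 17: YES.
Slack = (n − k + 1) − d = 6.
The code is NOT MDS (slack = 6 > 0).
Description: the claimed parameters are [22, 6, 11]_5; such a code would be non-MDS.


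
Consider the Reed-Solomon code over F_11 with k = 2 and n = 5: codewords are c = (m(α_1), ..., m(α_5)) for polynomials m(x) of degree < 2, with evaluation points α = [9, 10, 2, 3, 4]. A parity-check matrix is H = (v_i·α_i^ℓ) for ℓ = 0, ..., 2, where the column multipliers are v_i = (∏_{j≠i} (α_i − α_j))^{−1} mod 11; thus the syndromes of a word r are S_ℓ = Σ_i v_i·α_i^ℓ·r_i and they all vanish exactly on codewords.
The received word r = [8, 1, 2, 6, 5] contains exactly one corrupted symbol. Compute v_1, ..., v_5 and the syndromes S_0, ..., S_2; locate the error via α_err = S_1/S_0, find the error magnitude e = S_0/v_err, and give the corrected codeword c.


S = (10, 7, 6), error at position 5, error magnitude e = 6, c = [8, 1, 2, 6, 10].

Step 1: column multipliers v_i = (∏_{j≠i}(α_i − α_j))^{−1} mod 11.
  i = 1 (α = 9): (9−10)(9−2)(9−3)(9−4) = (−1)·7·6·5 = −210 ≡ 10, so v_1 = 10^{−1} = 10 (mod 11).
  i = 2 (α = 10): (10−9)(10−2)(10−3)(10−4) = 1·8·7·6 = 336 ≡ 6, so v_2 = 6^{−1} = 2 (mod 11).
  i = 3 (α = 2): (2−9)(2−10)(2−3)(2−4) = (−7)·(−8)·(−1)·(−2) = 112 ≡ 2, so v_3 = 2^{−1} = 6 (mod 11).
  i = 4 (α = 3): (3−9)(3−10)(3−2)(3−4) = (−6)·(−7)·1·(−1) = −42 ≡ 2, so v_4 = 2^{−1} = 6 (mod 11).
  i = 5 (α = 4): (4−9)(4−10)(4−2)(4−3) = (−5)·(−6)·2·1 = 60 ≡ 5, so v_5 = 5^{−1} = 9 (mod 11).
  v = [10, 2, 6, 6, 9].
Step 2: syndromes of r = [8, 1, 2, 6, 5] (all sums mod 11).
  S_0 = Σ v_i r_i = 10·8 + 2·1 + 6·2 + 6·6 + 9·5 = 175 ≡ 10.
  S_1 = Σ v_i α_i r_i = 10·9·8 + 2·10·1 + 6·2·2 + 6·3·6 + 9·4·5 = 1052 ≡ 7.
  α_i^2 mod 11 = [4, 1, 4, 9, 5].
  S_2 = Σ v_i α_i^2 r_i = 10·4·8 + 2·1·1 + 6·4·2 + 6·9·6 + 9·5·5 = 919 ≡ 6.
  S = (10, 7, 6) ≠ 0, so r is not a codeword (an error is present).
Step 3: locate the error. For a single error e at position i, S_ℓ = v_i·e·α_i^ℓ, so α_err = S_1/S_0.
  S_0^{−1} = 10^{−1} = 10 (mod 11), so α_err = 7·10 = 70 ≡ 4 = α_5. Error position i = 5.
  Consistency check: S_2/S_1 = 6·8 = 48 ≡ 4 = α_err ✓ (single-error assumption holds).
Step 4: error magnitude e = S_0/v_5 = S_0·∏_{j≠5}(α_5 − α_j) = 10·5 = 50 ≡ 6 (mod 11).
Step 5: correct position 5: c_5 = r_5 − e = 5 − 6 ≡ 10 (mod 11). Hence c = [8, 1, 2, 6, 10].
  Check: interpolating c through the α_i gives m(x) = 5 + 4·x (degree < 2) with m(α_i) = c_i for every i, so c is indeed a codeword.


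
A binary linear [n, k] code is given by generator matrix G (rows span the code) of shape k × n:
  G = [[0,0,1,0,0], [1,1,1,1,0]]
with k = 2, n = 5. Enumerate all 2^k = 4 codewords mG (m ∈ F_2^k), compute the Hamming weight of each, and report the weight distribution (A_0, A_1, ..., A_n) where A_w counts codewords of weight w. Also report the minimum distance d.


Weight distribution: A_0 = 1, A_1 = 1, A_3 = 1, A_4 = 1. Minimum distance d = 1.

Enumerate all 2^2 = 4 messages m ∈ F_2^2.
For each, compute codeword c = mG in F_2^5, then tally its weight.
  m = 00 → c = 00000, weight = 0.
  m = 10 → c = 00100, weight = 1.
  m = 01 → c = 11110, weight = 4.
  m = 11 → c = 11010, weight = 3.
Tally weights:
  weight 0: 1 codewords.
  weight 1: 1 codewords.
  weight 3: 1 codewords.
  weight 4: 1 codewords.
Minimum distance d = smallest w > 0 with A_w > 0 = 1.
Sanity: Σ A_w = 4 = 2^2 = 4 ✓.


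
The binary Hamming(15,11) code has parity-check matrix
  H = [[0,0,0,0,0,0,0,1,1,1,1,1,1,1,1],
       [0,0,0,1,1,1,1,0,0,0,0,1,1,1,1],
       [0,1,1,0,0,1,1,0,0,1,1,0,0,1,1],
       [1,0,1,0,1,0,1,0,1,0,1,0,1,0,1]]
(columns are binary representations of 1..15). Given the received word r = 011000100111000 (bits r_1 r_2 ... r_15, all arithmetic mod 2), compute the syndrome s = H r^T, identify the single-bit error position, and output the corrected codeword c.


s = (1, 0, 1, 1)^T, error position = 11, corrected codeword c = 011000100101000

Compute s = H r^T mod 2 one row at a time:
  s_1 = 0 + 0 + 1 + 1 + 1 + 0 + 0 + 0 = 3 ≡ 1 (mod 2).
  s_2 = 0 + 0 + 0 + 1 + 1 + 0 + 0 + 0 = 2 ≡ 0 (mod 2).
  s_3 = 1 + 1 + 0 + 1 + 1 + 1 + 0 + 0 = 5 ≡ 1 (mod 2).
  s_4 = 0 + 1 + 0 + 1 + 0 + 1 + 0 + 0 = 3 ≡ 1 (mod 2).
s = (1, 0, 1, 1)^T — this equals column 11 of H (binary 1011), so error is at position 11.
Correct: flip bit 11 of r = 011000100111000 to get c = 011000100101000.
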